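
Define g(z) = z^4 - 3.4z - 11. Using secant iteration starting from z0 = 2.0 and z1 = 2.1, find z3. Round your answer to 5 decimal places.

2.05981

g(2.0) = -1.8000000, g(2.1) = 1.3081000
z2 = 2.1000000 − 1.3081000·(2.1000000 − 2.0000000) / (1.3081000 − (-1.8000000)) = 2.1000000 − (0.1308100)/(3.1081000) = 2.0579132
g(2.0579132) = -0.0616230
z3 = 2.0579132 − (-0.0616230)·(2.0579132 − 2.1000000) / (-0.0616230 − 1.3081000) = 2.0579132 − (0.0025935)/(-1.3697230) = 2.0598067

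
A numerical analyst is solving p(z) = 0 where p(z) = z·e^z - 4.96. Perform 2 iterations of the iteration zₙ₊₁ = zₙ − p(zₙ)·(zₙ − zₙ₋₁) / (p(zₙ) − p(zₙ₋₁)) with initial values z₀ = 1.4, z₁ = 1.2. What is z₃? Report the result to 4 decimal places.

p(1.4) = 0.717280, p(1.2) = -0.975860
z₂ = 1.200000 − (-0.975860)·(1.200000 − 1.400000) / (-0.975860 − 0.717280) = 1.200000 − (0.195172)/(-1.693140) = 1.315272
p(1.315272) = -0.059605
z₃ = 1.315272 − (-0.059605)·(1.315272 − 1.200000) / (-0.059605 − (-0.975860)) = 1.315272 − (-0.006871)/(0.916255) = 1.322771

1.3228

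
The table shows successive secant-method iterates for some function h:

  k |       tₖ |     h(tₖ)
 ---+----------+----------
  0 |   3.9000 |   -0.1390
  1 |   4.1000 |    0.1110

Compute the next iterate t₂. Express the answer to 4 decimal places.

t₂ = 4.1000 − 0.1110·(4.1000 − 3.9000) / (0.1110 − (-0.1390))
   = 4.1000 − (0.022200)/(0.250000) = 4.011200

4.0112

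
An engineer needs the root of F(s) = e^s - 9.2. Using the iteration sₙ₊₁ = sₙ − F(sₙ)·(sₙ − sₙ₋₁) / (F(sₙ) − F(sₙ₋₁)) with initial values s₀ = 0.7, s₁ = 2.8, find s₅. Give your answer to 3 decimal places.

F(0.7) = -7.18625, F(2.8) = 7.24465
s₂ = 2.80000 − 7.24465·(2.80000 − 0.70000) / (7.24465 − (-7.18625)) = 2.80000 − (15.21376)/(14.43089) = 1.74575
F(1.74575) = -3.46980
s₃ = 1.74575 − (-3.46980)·(1.74575 − 2.80000) / (-3.46980 − 7.24465) = 1.74575 − (3.65803)/(-10.71444) = 2.08716
F(2.08716) = -1.13800
s₄ = 2.08716 − (-1.13800)·(2.08716 − 1.74575) / (-1.13800 − (-3.46980)) = 2.08716 − (-0.38852)/(2.33180) = 2.25378
F(2.25378) = 0.32369
s₅ = 2.25378 − 0.32369·(2.25378 − 2.08716) / (0.32369 − (-1.13800)) = 2.25378 − (0.05393)/(1.46169) = 2.21688

2.217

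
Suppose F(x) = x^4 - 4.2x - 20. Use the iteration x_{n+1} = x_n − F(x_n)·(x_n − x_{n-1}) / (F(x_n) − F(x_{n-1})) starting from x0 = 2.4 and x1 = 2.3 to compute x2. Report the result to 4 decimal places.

2.3351

F(2.4) = 3.097600, F(2.3) = -1.675900
x2 = 2.300000 − (-1.675900)·(2.300000 − 2.400000) / (-1.675900 − 3.097600) = 2.300000 − (0.167590)/(-4.773500) = 2.335108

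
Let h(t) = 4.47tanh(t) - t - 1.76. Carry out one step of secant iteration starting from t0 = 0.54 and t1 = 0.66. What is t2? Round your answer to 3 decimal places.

h(0.54) = -0.09634, h(0.66) = 0.16528
t2 = 0.66000 − 0.16528·(0.66000 − 0.54000) / (0.16528 − (-0.09634)) = 0.66000 − (0.01983)/(0.26163) = 0.58419

0.584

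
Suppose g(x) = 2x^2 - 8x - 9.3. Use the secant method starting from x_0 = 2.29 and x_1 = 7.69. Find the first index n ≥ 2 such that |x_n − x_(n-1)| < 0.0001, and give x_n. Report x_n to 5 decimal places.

g(2.29) = -17.1318000, g(7.69) = 47.4522000
x_2 = 7.6900000 − 47.4522000·(5.4000000)/(64.5840000) = 3.7224247;  |Δ| = 3.9675753
g(3.7224247) = -11.3665060
x_3 = 3.7224247 − (-11.3665060)·(-3.9675753)/(-58.8187060) = 4.4891446;  |Δ| = 0.7667198
g(4.4891446) = -4.9083186
x_4 = 4.4891446 − (-4.9083186)·(0.7667198)/(6.4581874) = 5.0718631;  |Δ| = 0.5827185
g(5.0718631) = 1.5726853
x_5 = 5.0718631 − 1.5726853·(0.5827185)/(6.4810039) = 4.9304602;  |Δ| = 0.1414029
g(4.9304602) = -0.1248066
x_6 = 4.9304602 − (-0.1248066)·(-0.1414029)/(-1.6974919) = 4.9408567;  |Δ| = 0.0103965
g(4.9408567) = -0.0027240
x_7 = 4.9408567 − (-0.0027240)·(0.0103965)/(0.1220826) = 4.9410887;  |Δ| = 0.0002320
g(4.9410887) = 0.0000049
x_8 = 4.9410887 − 0.0000049·(0.0002320)/(0.0027290) = 4.9410882;  |Δ| = 0.0000004
|x_8 − x_7| = 0.0000004 < 0.0001

n = 8, x_n = 4.94109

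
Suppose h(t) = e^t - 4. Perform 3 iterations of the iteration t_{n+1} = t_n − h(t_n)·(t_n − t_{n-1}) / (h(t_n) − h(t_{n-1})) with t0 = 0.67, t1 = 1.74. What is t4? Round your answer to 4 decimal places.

1.3878

h(0.67) = -2.045763, h(1.74) = 1.697343
t2 = 1.740000 − 1.697343·(1.740000 − 0.670000) / (1.697343 − (-2.045763)) = 1.740000 − (1.816157)/(3.743106) = 1.254799
h(1.254799) = -0.492865
t3 = 1.254799 − (-0.492865)·(1.254799 − 1.740000) / (-0.492865 − 1.697343) = 1.254799 − (0.239139)/(-2.190209) = 1.363985
h(1.363985) = -0.088251
t4 = 1.363985 − (-0.088251)·(1.363985 − 1.254799) / (-0.088251 − (-0.492865)) = 1.363985 − (-0.009636)/(0.404615) = 1.387799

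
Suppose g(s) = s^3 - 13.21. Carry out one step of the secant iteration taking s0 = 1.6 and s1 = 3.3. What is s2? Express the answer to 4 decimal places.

g(1.6) = -9.114000, g(3.3) = 22.727000
s2 = 3.300000 − 22.727000·(3.300000 − 1.600000) / (22.727000 − (-9.114000)) = 3.300000 − (38.635900)/(31.841000) = 2.086599

2.0866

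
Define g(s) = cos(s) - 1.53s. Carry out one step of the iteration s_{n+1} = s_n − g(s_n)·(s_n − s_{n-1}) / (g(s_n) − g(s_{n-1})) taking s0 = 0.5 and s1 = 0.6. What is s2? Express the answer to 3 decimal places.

g(0.5) = 0.11258, g(0.6) = -0.09266
s2 = 0.60000 − (-0.09266)·(0.60000 − 0.50000) / (-0.09266 − 0.11258) = 0.60000 − (-0.00927)/(-0.20525) = 0.55485

0.555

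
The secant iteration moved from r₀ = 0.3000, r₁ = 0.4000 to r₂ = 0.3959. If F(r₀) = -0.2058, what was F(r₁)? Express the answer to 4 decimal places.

0.0088

The secant line through (0.3000, -0.2058) and (0.4000, F(r₁)) crosses zero at r₂ = 0.3959.
So (0.3000, -0.2058), (0.4000, F(r₁)), (0.3959, 0) are collinear:
F(r₁) = -0.2058 · (0.4000 − 0.3959) / (0.3000 − 0.3959) = -0.2058 · (0.004100)/(-0.095900) = 0.008799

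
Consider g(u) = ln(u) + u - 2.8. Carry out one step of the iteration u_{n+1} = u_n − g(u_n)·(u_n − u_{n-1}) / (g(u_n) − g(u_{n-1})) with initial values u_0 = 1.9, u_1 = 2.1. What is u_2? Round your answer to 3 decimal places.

2.072

g(1.9) = -0.25815, g(2.1) = 0.04194
u_2 = 2.10000 − 0.04194·(2.10000 − 1.90000) / (0.04194 − (-0.25815)) = 2.10000 − (0.00839)/(0.30008) = 2.07205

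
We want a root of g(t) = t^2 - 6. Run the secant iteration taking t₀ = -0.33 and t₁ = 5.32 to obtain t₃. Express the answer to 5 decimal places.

1.70569

g(-0.33) = -5.8911000, g(5.32) = 22.3024000
t₂ = 5.3200000 − 22.3024000·(5.3200000 − (-0.3300000)) / (22.3024000 − (-5.8911000)) = 5.3200000 − (126.0085600)/(28.1935000) = 0.8505812
g(0.8505812) = -5.2765117
t₃ = 0.8505812 − (-5.2765117)·(0.8505812 − 5.3200000) / (-5.2765117 − 22.3024000) = 0.8505812 − (23.5829407)/(-27.5789117) = 1.7056889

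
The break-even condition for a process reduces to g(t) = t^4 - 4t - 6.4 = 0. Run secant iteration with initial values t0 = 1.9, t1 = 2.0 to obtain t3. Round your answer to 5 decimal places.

g(1.9) = -0.9679000, g(2.0) = 1.6000000
t2 = 2.0000000 − 1.6000000·(2.0000000 − 1.9000000) / (1.6000000 − (-0.9679000)) = 2.0000000 − (0.1600000)/(2.5679000) = 1.9376923
g(1.9376923) = -0.0533623
t3 = 1.9376923 − (-0.0533623)·(1.9376923 − 2.0000000) / (-0.0533623 − 1.6000000) = 1.9376923 − (0.0033249)/(-1.6533623) = 1.9397033

1.93970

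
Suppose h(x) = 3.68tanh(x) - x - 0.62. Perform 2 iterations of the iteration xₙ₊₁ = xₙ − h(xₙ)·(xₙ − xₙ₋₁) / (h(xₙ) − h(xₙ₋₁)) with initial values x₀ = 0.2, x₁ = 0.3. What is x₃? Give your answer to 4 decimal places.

0.2373

h(0.2) = -0.093659, h(0.3) = 0.152030
x₂ = 0.300000 − 0.152030·(0.300000 − 0.200000) / (0.152030 − (-0.093659)) = 0.300000 − (0.015203)/(0.245689) = 0.238121
h(0.238121) = 0.001969
x₃ = 0.238121 − 0.001969·(0.238121 − 0.300000) / (0.001969 − 0.152030) = 0.238121 − (-0.000122)/(-0.150062) = 0.237309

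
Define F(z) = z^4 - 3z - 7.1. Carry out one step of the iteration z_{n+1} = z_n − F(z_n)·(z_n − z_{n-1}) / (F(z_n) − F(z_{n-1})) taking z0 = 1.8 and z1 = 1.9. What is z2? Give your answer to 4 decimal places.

1.8896

F(1.8) = -2.002400, F(1.9) = 0.232100
z2 = 1.900000 − 0.232100·(1.900000 − 1.800000) / (0.232100 − (-2.002400)) = 1.900000 − (0.023210)/(2.234500) = 1.889613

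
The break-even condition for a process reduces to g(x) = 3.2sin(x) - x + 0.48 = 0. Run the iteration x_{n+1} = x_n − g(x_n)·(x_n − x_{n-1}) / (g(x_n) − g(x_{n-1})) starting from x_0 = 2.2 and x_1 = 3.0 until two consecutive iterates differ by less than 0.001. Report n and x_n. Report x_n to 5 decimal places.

n = 5, x_n = 2.47033

g(2.2) = 0.8671885, g(3.0) = -2.0684160
x_2 = 3.0000000 − (-2.0684160)·(0.8000000)/(-2.9356045) = 2.4363230;  |Δ| = 0.5636770
g(2.4363230) = 0.1180424
x_3 = 2.4363230 − 0.1180424·(-0.5636770)/(2.1864584) = 2.4667548;  |Δ| = 0.0304318
g(2.4667548) = 0.0125117
x_4 = 2.4667548 − 0.0125117·(0.0304318)/(-0.1055308) = 2.4703627;  |Δ| = 0.0036080
g(2.4703627) = -0.0001241
x_5 = 2.4703627 − (-0.0001241)·(0.0036080)/(-0.0126358) = 2.4703273;  |Δ| = 0.0000354
|x_5 − x_4| = 0.0000354 < 0.001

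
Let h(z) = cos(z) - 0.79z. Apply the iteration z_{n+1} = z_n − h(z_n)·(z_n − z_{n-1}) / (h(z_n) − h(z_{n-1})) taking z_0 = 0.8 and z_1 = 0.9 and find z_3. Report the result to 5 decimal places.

h(0.8) = 0.0647067, h(0.9) = -0.0893900
z_2 = 0.9000000 − (-0.0893900)·(0.9000000 − 0.8000000) / (-0.0893900 − 0.0647067) = 0.9000000 − (-0.0089390)/(-0.1540967) = 0.8419910
h(0.8419910) = 0.0008061
z_3 = 0.8419910 − 0.0008061·(0.8419910 − 0.9000000) / (0.0008061 − (-0.0893900)) = 0.8419910 − (-0.0000468)/(0.0901961) = 0.8425094

0.84251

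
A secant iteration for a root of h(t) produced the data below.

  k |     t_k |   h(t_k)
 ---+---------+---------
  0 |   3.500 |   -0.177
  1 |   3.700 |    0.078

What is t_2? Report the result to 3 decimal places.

3.639

t_2 = 3.700 − 0.078·(3.700 − 3.500) / (0.078 − (-0.177))
   = 3.700 − (0.01560)/(0.25500) = 3.63882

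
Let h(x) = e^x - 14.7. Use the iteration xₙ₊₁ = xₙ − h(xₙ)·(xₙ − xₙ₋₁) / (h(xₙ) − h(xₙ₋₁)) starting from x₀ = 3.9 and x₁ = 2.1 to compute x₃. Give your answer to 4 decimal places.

h(3.9) = 34.702449, h(2.1) = -6.533830
x₂ = 2.100000 − (-6.533830)·(2.100000 − 3.900000) / (-6.533830 − 34.702449) = 2.100000 − (11.760894)/(-41.236279) = 2.385207
h(2.385207) = -3.838684
x₃ = 2.385207 − (-3.838684)·(2.385207 − 2.100000) / (-3.838684 − (-6.533830)) = 2.385207 − (-1.094821)/(2.695146) = 2.791427

2.7914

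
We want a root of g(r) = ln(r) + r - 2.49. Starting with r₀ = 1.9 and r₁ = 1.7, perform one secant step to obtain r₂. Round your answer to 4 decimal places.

g(1.9) = 0.051854, g(1.7) = -0.259372
r₂ = 1.700000 − (-0.259372)·(1.700000 − 1.900000) / (-0.259372 − 0.051854) = 1.700000 − (0.051874)/(-0.311226) = 1.866678

1.8667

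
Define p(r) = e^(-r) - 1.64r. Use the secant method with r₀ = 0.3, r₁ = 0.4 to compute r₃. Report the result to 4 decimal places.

0.4062

p(0.3) = 0.248818, p(0.4) = 0.014320
r₂ = 0.400000 − 0.014320·(0.400000 − 0.300000) / (0.014320 − 0.248818) = 0.400000 − (0.001432)/(-0.234498) = 0.406107
p(0.406107) = 0.000224
r₃ = 0.406107 − 0.000224·(0.406107 − 0.400000) / (0.000224 − 0.014320) = 0.406107 − (0.000001)/(-0.014096) = 0.406204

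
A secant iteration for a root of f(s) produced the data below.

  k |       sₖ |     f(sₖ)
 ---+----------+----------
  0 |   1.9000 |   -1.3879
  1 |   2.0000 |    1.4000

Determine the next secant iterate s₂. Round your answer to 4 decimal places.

1.9498

s₂ = 2.0000 − 1.4000·(2.0000 − 1.9000) / (1.4000 − (-1.3879))
   = 2.0000 − (0.140000)/(2.787900) = 1.949783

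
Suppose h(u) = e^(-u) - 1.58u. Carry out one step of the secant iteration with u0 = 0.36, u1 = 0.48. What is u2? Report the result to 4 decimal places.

h(0.36) = 0.128876, h(0.48) = -0.139617
u2 = 0.480000 − (-0.139617)·(0.480000 − 0.360000) / (-0.139617 − 0.128876) = 0.480000 − (-0.016754)/(-0.268493) = 0.417600

0.4176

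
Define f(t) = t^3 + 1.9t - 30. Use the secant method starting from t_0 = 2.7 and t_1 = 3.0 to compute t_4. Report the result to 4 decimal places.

f(2.7) = -5.187000, f(3.0) = 2.700000
t_2 = 3.000000 − 2.700000·(3.000000 − 2.700000) / (2.700000 − (-5.187000)) = 3.000000 − (0.810000)/(7.887000) = 2.897299
f(2.897299) = -0.174205
t_3 = 2.897299 − (-0.174205)·(2.897299 − 3.000000) / (-0.174205 − 2.700000) = 2.897299 − (0.017891)/(-2.874205) = 2.903524
f(2.903524) = -0.005285
t_4 = 2.903524 − (-0.005285)·(2.903524 − 2.897299) / (-0.005285 − (-0.174205)) = 2.903524 − (-0.000033)/(0.168920) = 2.903719

2.9037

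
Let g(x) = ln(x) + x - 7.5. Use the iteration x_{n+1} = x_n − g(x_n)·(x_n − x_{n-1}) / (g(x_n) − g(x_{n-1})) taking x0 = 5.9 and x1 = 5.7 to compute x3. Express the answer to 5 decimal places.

g(5.9) = 0.1749524, g(5.7) = -0.0595338
x2 = 5.7000000 − (-0.0595338)·(5.7000000 − 5.9000000) / (-0.0595338 − 0.1749524) = 5.7000000 − (0.0119068)/(-0.2344862) = 5.7507781
g(5.7507781) = 0.0001133
x3 = 5.7507781 − 0.0001133·(5.7507781 − 5.7000000) / (0.0001133 − (-0.0595338)) = 5.7507781 − (0.0000058)/(0.0596471) = 5.7506817

5.75068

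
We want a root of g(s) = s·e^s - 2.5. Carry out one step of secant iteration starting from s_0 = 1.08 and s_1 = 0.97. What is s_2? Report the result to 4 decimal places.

0.9596

g(1.08) = 0.680254, g(0.97) = 0.058806
s_2 = 0.970000 − 0.058806·(0.970000 − 1.080000) / (0.058806 − 0.680254) = 0.970000 − (-0.006469)/(-0.621448) = 0.959591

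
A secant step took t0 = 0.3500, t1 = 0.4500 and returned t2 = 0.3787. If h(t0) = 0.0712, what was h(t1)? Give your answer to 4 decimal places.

-0.1769

The secant line through (0.3500, 0.0712) and (0.4500, h(t1)) crosses zero at t2 = 0.3787.
So (0.3500, 0.0712), (0.4500, h(t1)), (0.3787, 0) are collinear:
h(t1) = 0.0712 · (0.4500 − 0.3787) / (0.3500 − 0.3787) = 0.0712 · (0.071300)/(-0.028700) = -0.176884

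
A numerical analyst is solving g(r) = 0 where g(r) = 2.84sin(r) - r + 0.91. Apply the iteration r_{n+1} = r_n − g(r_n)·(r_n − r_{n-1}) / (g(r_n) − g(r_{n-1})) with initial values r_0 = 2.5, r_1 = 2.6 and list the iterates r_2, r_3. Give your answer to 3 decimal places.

2.533, 2.533

g(2.5) = 0.10966, g(2.6) = -0.22598
r_2 = 2.60000 − (-0.22598)·(2.60000 − 2.50000) / (-0.22598 − 0.10966) = 2.60000 − (-0.02260)/(-0.33564) = 2.53267
g(2.53267) = 0.00176
r_3 = 2.53267 − 0.00176·(2.53267 − 2.60000) / (0.00176 − (-0.22598)) = 2.53267 − (-0.00012)/(0.22773) = 2.53319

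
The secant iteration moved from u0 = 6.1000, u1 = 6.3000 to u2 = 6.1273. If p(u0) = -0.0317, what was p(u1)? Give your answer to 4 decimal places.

0.2005

The secant line through (6.1000, -0.0317) and (6.3000, p(u1)) crosses zero at u2 = 6.1273.
So (6.1000, -0.0317), (6.3000, p(u1)), (6.1273, 0) are collinear:
p(u1) = -0.0317 · (6.3000 − 6.1273) / (6.1000 − 6.1273) = -0.0317 · (0.172700)/(-0.027300) = 0.200534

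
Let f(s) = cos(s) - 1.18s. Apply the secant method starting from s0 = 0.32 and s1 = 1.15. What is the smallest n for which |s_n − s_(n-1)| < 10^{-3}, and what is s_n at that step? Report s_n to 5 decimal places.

n = 5, s_n = 0.66623

f(0.32) = 0.5716354, f(1.15) = -0.9485126
s2 = 1.1500000 − (-0.9485126)·(0.8300000)/(-1.5201480) = 0.6321126;  |Δ| = 0.5178874
f(0.6321126) = 0.0608881
s3 = 0.6321126 − 0.0608881·(-0.5178874)/(1.0094007) = 0.6633522;  |Δ| = 0.0312395
f(0.6633522) = 0.0051770
s4 = 0.6633522 − 0.0051770·(0.0312395)/(-0.0557112) = 0.6662551;  |Δ| = 0.0029029
f(0.6662551) = -0.0000393
s5 = 0.6662551 − (-0.0000393)·(0.0029029)/(-0.0052163) = 0.6662332;  |Δ| = 0.0000219
|s5 − s4| = 0.0000219 < 10^{-3}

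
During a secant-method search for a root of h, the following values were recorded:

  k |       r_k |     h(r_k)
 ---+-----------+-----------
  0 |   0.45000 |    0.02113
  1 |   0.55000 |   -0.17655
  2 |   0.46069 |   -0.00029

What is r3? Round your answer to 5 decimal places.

r3 = 0.46069 − (-0.00029)·(0.46069 − 0.55000) / (-0.00029 − (-0.17655))
   = 0.46069 − (0.0000259)/(0.1762600) = 0.4605431

0.46054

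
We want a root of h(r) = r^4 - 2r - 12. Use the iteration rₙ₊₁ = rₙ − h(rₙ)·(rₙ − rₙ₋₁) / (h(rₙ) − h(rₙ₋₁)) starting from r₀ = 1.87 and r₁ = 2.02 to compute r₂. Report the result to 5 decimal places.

1.99781

h(1.87) = -3.5116904, h(2.02) = 0.6096642
r₂ = 2.0200000 − 0.6096642·(2.0200000 − 1.8700000) / (0.6096642 − (-3.5116904)) = 2.0200000 − (0.0914496)/(4.1213545) = 1.9978108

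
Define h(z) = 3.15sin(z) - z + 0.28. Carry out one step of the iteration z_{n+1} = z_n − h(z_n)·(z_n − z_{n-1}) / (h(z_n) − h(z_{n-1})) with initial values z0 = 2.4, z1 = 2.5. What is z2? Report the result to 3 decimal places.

h(2.4) = 0.00771, h(2.5) = -0.33481
z2 = 2.50000 − (-0.33481)·(2.50000 − 2.40000) / (-0.33481 − 0.00771) = 2.50000 − (-0.03348)/(-0.34252) = 2.40225

2.402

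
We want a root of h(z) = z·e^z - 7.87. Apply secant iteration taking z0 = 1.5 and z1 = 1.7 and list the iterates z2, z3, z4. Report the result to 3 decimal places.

1.589, 1.595, 1.596

h(1.5) = -1.14747, h(1.7) = 1.43571
z2 = 1.70000 − 1.43571·(1.70000 − 1.50000) / (1.43571 − (-1.14747)) = 1.70000 − (0.28714)/(2.58318) = 1.58884
h(1.58884) = -0.08774
z3 = 1.58884 − (-0.08774)·(1.58884 − 1.70000) / (-0.08774 − 1.43571) = 1.58884 − (0.00975)/(-1.52345) = 1.59524
h(1.59524) = -0.00620
z4 = 1.59524 − (-0.00620)·(1.59524 − 1.58884) / (-0.00620 − (-0.08774)) = 1.59524 − (-0.00004)/(0.08154) = 1.59573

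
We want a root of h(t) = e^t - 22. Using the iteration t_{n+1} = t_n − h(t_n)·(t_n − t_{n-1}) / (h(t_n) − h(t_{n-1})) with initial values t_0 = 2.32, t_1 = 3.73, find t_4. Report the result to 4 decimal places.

h(2.32) = -11.824326, h(3.73) = 19.679108
t_2 = 3.730000 − 19.679108·(3.730000 − 2.320000) / (19.679108 − (-11.824326)) = 3.730000 − (27.747543)/(31.503434) = 2.849222
h(2.849222) = -4.725669
t_3 = 2.849222 − (-4.725669)·(2.849222 − 3.730000) / (-4.725669 − 19.679108) = 2.849222 − (4.162267)/(-24.404777) = 3.019773
h(3.019773) = -1.513360
t_4 = 3.019773 − (-1.513360)·(3.019773 − 2.849222) / (-1.513360 − (-4.725669)) = 3.019773 − (-0.258106)/(3.212309) = 3.100122

3.1001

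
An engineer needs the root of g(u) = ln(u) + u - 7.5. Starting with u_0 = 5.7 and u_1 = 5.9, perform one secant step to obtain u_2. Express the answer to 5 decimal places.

g(5.7) = -0.0595338, g(5.9) = 0.1749524
u_2 = 5.9000000 − 0.1749524·(5.9000000 − 5.7000000) / (0.1749524 − (-0.0595338)) = 5.9000000 − (0.0349905)/(0.2344862) = 5.7507781

5.75078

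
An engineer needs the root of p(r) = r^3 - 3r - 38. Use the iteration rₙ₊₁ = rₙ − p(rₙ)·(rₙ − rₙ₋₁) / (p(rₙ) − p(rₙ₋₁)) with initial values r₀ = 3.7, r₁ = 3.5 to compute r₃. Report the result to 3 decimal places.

3.659

p(3.7) = 1.55300, p(3.5) = -5.62500
r₂ = 3.50000 − (-5.62500)·(3.50000 − 3.70000) / (-5.62500 − 1.55300) = 3.50000 − (1.12500)/(-7.17800) = 3.65673
p(3.65673) = -0.07363
r₃ = 3.65673 − (-0.07363)·(3.65673 − 3.50000) / (-0.07363 − (-5.62500)) = 3.65673 − (-0.01154)/(5.55137) = 3.65881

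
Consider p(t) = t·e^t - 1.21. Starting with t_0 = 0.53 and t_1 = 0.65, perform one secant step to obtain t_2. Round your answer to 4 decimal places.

0.6378

p(0.53) = -0.309566, p(0.65) = 0.035102
t_2 = 0.650000 − 0.035102·(0.650000 − 0.530000) / (0.035102 − (-0.309566)) = 0.650000 − (0.004212)/(0.344667) = 0.637779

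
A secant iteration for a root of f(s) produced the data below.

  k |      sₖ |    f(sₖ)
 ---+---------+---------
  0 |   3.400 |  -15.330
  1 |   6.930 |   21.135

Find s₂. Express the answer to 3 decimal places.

4.884

s₂ = 6.930 − 21.135·(6.930 − 3.400) / (21.135 − (-15.330))
   = 6.930 − (74.60655)/(36.46500) = 4.88402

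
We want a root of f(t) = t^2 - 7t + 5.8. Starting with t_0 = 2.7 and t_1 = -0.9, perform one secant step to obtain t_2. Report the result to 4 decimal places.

1.5827

f(2.7) = -5.810000, f(-0.9) = 12.910000
t_2 = -0.900000 − 12.910000·(-0.900000 − 2.700000) / (12.910000 − (-5.810000)) = -0.900000 − (-46.476000)/(18.720000) = 1.582692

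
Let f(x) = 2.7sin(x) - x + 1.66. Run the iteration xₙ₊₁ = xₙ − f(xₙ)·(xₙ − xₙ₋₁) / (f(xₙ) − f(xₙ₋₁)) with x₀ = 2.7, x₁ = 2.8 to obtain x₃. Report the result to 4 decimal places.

f(2.7) = 0.113926, f(2.8) = -0.235532
x₂ = 2.800000 − (-0.235532)·(2.800000 − 2.700000) / (-0.235532 − 0.113926) = 2.800000 − (-0.023553)/(-0.349458) = 2.732601
f(2.732601) = 0.001148
x₃ = 2.732601 − 0.001148·(2.732601 − 2.800000) / (0.001148 − (-0.235532)) = 2.732601 − (-0.000077)/(0.236680) = 2.732928

2.7329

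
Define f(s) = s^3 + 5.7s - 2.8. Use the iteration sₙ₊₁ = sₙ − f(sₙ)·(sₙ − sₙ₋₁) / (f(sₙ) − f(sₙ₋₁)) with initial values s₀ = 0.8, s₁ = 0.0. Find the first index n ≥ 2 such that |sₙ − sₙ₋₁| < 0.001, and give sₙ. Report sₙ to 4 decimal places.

f(0.8) = 2.272000, f(0.0) = -2.800000
s₂ = 0.000000 − (-2.800000)·(-0.800000)/(-5.072000) = 0.441640;  |Δ| = 0.441640
f(0.441640) = -0.196510
s₃ = 0.441640 − (-0.196510)·(0.441640)/(2.603490) = 0.474975;  |Δ| = 0.033335
f(0.474975) = 0.014513
s₄ = 0.474975 − 0.014513·(0.033335)/(0.211022) = 0.472683;  |Δ| = 0.002293
f(0.472683) = -0.000099
s₅ = 0.472683 − (-0.000099)·(-0.002293)/(-0.014612) = 0.472698;  |Δ| = 0.000016
|s₅ − s₄| = 0.000016 < 0.001

n = 5, sₙ = 0.4727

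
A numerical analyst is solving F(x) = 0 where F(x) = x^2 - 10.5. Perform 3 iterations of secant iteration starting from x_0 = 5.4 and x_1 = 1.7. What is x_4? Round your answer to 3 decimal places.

F(5.4) = 18.66000, F(1.7) = -7.61000
x_2 = 1.70000 − (-7.61000)·(1.70000 − 5.40000) / (-7.61000 − 18.66000) = 1.70000 − (28.15700)/(-26.27000) = 2.77183
F(2.77183) = -2.81695
x_3 = 2.77183 − (-2.81695)·(2.77183 − 1.70000) / (-2.81695 − (-7.61000)) = 2.77183 − (-3.01930)/(4.79305) = 3.40176
F(3.40176) = 1.07200
x_4 = 3.40176 − 1.07200·(3.40176 − 2.77183) / (1.07200 − (-2.81695)) = 3.40176 − (0.67529)/(3.88895) = 3.22812

3.228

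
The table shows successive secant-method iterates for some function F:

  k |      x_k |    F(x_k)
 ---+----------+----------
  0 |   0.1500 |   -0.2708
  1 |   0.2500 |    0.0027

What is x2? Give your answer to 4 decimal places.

x2 = 0.2500 − 0.0027·(0.2500 − 0.1500) / (0.0027 − (-0.2708))
   = 0.2500 − (0.000270)/(0.273500) = 0.249013

0.2490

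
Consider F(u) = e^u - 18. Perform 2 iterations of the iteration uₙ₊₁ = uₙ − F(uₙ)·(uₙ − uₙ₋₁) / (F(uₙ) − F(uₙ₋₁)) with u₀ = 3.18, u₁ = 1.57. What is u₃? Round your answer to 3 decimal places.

F(3.18) = 6.04675, F(1.57) = -13.19335
u₂ = 1.57000 − (-13.19335)·(1.57000 − 3.18000) / (-13.19335 − 6.04675) = 1.57000 − (21.24130)/(-19.24011) = 2.67401
F(2.67401) = -3.50199
u₃ = 2.67401 − (-3.50199)·(2.67401 − 1.57000) / (-3.50199 − (-13.19335)) = 2.67401 − (-3.86624)/(9.69136) = 3.07295

3.073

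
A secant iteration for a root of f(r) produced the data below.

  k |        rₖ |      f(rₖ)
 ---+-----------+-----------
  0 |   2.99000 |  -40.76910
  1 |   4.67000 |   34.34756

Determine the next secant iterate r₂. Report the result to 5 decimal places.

3.90181

r₂ = 4.67000 − 34.34756·(4.67000 − 2.99000) / (34.34756 − (-40.76910))
   = 4.67000 − (57.7039008)/(75.1166600) = 3.9018096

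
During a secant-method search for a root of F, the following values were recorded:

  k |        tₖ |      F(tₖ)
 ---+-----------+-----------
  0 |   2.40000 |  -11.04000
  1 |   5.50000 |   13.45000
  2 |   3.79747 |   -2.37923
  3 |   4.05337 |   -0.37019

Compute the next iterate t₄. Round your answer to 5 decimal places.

t₄ = 4.05337 − (-0.37019)·(4.05337 − 3.79747) / (-0.37019 − (-2.37923))
   = 4.05337 − (-0.0947316)/(2.0090400) = 4.1005227

4.10052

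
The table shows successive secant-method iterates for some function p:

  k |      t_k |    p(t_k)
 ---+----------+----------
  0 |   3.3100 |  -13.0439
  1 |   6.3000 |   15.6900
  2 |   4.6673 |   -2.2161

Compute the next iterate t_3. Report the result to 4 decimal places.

4.8694

t_3 = 4.6673 − (-2.2161)·(4.6673 − 6.3000) / (-2.2161 − 15.6900)
   = 4.6673 − (3.618226)/(-17.906100) = 4.869367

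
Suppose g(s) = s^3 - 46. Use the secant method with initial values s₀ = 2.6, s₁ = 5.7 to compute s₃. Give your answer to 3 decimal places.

3.383

g(2.6) = -28.42400, g(5.7) = 139.19300
s₂ = 5.70000 − 139.19300·(5.70000 − 2.60000) / (139.19300 − (-28.42400)) = 5.70000 − (431.49830)/(167.61700) = 3.12569
g(3.12569) = -15.46223
s₃ = 3.12569 − (-15.46223)·(3.12569 − 5.70000) / (-15.46223 − 139.19300) = 3.12569 − (39.80460)/(-154.65523) = 3.38307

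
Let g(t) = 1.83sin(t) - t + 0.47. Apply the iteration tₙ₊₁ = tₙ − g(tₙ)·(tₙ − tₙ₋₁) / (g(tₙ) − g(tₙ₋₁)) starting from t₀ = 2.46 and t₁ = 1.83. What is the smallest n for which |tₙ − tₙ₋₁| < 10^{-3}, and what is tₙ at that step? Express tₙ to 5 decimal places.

g(2.46) = -0.8370439, g(1.83) = 0.4088677
t₂ = 1.8300000 − 0.4088677·(-0.6300000)/(1.2459117) = 2.0367455;  |Δ| = 0.2067455
g(2.0367455) = 0.0681683
t₃ = 2.0367455 − 0.0681683·(0.2067455)/(-0.3406995) = 2.0781119;  |Δ| = 0.0413663
g(2.0781119) = -0.0085970
t₄ = 2.0781119 − (-0.0085970)·(0.0413663)/(-0.0767652) = 2.0734792;  |Δ| = 0.0046326
g(2.0734792) = 0.0001372
t₅ = 2.0734792 − 0.0001372·(-0.0046326)/(0.0087342) = 2.0735520;  |Δ| = 0.0000728
|t₅ − t₄| = 0.0000728 < 10^{-3}

n = 5, tₙ = 2.07355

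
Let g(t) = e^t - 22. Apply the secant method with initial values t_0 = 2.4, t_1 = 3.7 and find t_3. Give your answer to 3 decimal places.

3.033

g(2.4) = -10.97682, g(3.7) = 18.44730
t_2 = 3.70000 − 18.44730·(3.70000 − 2.40000) / (18.44730 − (-10.97682)) = 3.70000 − (23.98150)/(29.42413) = 2.88497
g(2.88497) = -4.09694
t_3 = 2.88497 − (-4.09694)·(2.88497 − 3.70000) / (-4.09694 − 18.44730) = 2.88497 − (3.33912)/(-22.54424) = 3.03309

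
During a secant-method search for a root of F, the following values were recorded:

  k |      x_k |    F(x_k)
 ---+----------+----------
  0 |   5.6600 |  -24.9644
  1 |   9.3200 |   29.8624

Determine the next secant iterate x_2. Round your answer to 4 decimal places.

7.3265

x_2 = 9.3200 − 29.8624·(9.3200 − 5.6600) / (29.8624 − (-24.9644))
   = 9.3200 − (109.296384)/(54.826800) = 7.326515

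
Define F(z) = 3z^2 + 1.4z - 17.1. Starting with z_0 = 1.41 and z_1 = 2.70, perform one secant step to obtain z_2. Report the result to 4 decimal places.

F(1.41) = -9.161700, F(2.70) = 8.550000
z_2 = 2.700000 − 8.550000·(2.700000 − 1.410000) / (8.550000 − (-9.161700)) = 2.700000 − (11.029500)/(17.711700) = 2.077276

2.0773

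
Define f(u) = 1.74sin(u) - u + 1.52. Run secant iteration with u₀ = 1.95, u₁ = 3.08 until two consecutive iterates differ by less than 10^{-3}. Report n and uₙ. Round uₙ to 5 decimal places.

n = 5, uₙ = 2.52548

f(1.95) = 1.1863899, f(3.08) = -1.4528965
u₂ = 3.0800000 − (-1.4528965)·(1.1300000)/(-2.6392864) = 2.4579481;  |Δ| = 0.6220519
f(2.4579481) = 0.1610754
u₃ = 2.4579481 − 0.1610754·(-0.6220519)/(1.6139720) = 2.5200293;  |Δ| = 0.0620812
f(2.5200293) = 0.0131846
u₄ = 2.5200293 − 0.0131846·(0.0620812)/(-0.1478908) = 2.5255639;  |Δ| = 0.0055346
f(2.5255639) = -0.0001945
u₅ = 2.5255639 − (-0.0001945)·(0.0055346)/(-0.0133791) = 2.5254834;  |Δ| = 0.0000805
|u₅ − u₄| = 0.0000805 < 10^{-3}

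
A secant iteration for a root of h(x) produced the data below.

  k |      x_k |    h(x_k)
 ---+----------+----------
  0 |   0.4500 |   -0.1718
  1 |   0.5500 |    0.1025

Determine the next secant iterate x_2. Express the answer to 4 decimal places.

0.5126

x_2 = 0.5500 − 0.1025·(0.5500 − 0.4500) / (0.1025 − (-0.1718))
   = 0.5500 − (0.010250)/(0.274300) = 0.512632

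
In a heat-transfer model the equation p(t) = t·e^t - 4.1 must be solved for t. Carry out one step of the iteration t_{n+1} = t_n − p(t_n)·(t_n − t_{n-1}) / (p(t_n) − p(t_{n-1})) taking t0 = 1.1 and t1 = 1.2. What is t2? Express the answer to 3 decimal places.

1.217

p(1.1) = -0.79542, p(1.2) = -0.11586
t2 = 1.20000 − (-0.11586)·(1.20000 − 1.10000) / (-0.11586 − (-0.79542)) = 1.20000 − (-0.01159)/(0.67956) = 1.21705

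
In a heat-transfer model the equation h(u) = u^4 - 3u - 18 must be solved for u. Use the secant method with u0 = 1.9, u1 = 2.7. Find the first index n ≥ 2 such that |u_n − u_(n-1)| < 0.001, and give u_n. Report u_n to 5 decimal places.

h(1.9) = -10.6679000, h(2.7) = 27.0441000
u2 = 2.7000000 − 27.0441000·(0.8000000)/(37.7120000) = 2.1263025;  |Δ| = 0.5736975
h(2.1263025) = -3.9379986
u3 = 2.1263025 − (-3.9379986)·(-0.5736975)/(-30.9820986) = 2.1992227;  |Δ| = 0.0729202
h(2.1992227) = -1.2051583
u4 = 2.1992227 − (-1.2051583)·(0.0729202)/(2.7328404) = 2.2313798;  |Δ| = 0.0321571
h(2.2313798) = 0.0968583
u5 = 2.2313798 − 0.0968583·(0.0321571)/(1.3020166) = 2.2289876;  |Δ| = 0.0023922
h(2.2289876) = -0.0021053
u6 = 2.2289876 − (-0.0021053)·(-0.0023922)/(-0.0989636) = 2.2290385;  |Δ| = 0.0000509
|u6 − u5| = 0.0000509 < 0.001

n = 6, u_n = 2.22904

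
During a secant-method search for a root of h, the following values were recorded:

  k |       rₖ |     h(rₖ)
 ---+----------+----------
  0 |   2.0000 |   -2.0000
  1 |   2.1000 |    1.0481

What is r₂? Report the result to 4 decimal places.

2.0656

r₂ = 2.1000 − 1.0481·(2.1000 − 2.0000) / (1.0481 − (-2.0000))
   = 2.1000 − (0.104810)/(3.048100) = 2.065615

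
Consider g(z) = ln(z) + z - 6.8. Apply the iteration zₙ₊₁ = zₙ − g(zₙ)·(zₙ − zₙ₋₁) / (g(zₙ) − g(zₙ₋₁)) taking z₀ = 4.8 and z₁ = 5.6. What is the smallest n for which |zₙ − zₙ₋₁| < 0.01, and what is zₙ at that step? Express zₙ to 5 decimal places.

g(4.8) = -0.4313841, g(5.6) = 0.5227666
z₂ = 5.6000000 − 0.5227666·(0.8000000)/(0.9541507) = 5.1616905;  |Δ| = 0.4383095
g(5.1616905) = 0.0029547
z₃ = 5.1616905 − 0.0029547·(-0.4383095)/(-0.5198119) = 5.1591991;  |Δ| = 0.0024914
|z₃ − z₂| = 0.0024914 < 0.01

n = 3, zₙ = 5.15920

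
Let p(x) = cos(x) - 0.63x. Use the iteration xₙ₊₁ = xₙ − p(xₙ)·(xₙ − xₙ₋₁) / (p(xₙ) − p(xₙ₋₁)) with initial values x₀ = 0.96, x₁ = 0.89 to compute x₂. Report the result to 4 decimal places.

p(0.96) = -0.031280, p(0.89) = 0.068712
x₂ = 0.890000 − 0.068712·(0.890000 − 0.960000) / (0.068712 − (-0.031280)) = 0.890000 − (-0.004810)/(0.099992) = 0.938102

0.9381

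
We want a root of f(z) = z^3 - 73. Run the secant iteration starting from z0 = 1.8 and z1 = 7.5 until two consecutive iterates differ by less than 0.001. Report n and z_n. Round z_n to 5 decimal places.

f(1.8) = -67.1680000, f(7.5) = 348.8750000
z2 = 7.5000000 − 348.8750000·(5.7000000)/(416.0430000) = 2.7202356;  |Δ| = 4.7797644
f(2.7202356) = -52.8711213
z3 = 2.7202356 − (-52.8711213)·(-4.7797644)/(-401.7461213) = 3.3492685;  |Δ| = 0.6290328
f(3.3492685) = -35.4292480
z4 = 3.3492685 − (-35.4292480)·(0.6290328)/(17.4418733) = 4.6270074;  |Δ| = 1.2777389
f(4.6270074) = 26.0605151
z5 = 4.6270074 − 26.0605151·(1.2777389)/(61.4897631) = 4.0854777;  |Δ| = 0.5415297
f(4.0854777) = -4.8087698
z6 = 4.0854777 − (-4.8087698)·(-0.5415297)/(-30.8692849) = 4.1698363;  |Δ| = 0.0843587
f(4.1698363) = -0.4968240
z7 = 4.1698363 − (-0.4968240)·(0.0843587)/(4.3119458) = 4.1795562;  |Δ| = 0.0097198
f(4.1795562) = 0.0113708
z8 = 4.1795562 − 0.0113708·(0.0097198)/(0.5081948) = 4.1793387;  |Δ| = 0.0002175
|z8 − z7| = 0.0002175 < 0.001

n = 8, z_n = 4.17934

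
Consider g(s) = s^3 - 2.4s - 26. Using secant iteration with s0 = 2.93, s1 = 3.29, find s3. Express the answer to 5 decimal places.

3.23174

g(2.93) = -7.8782430, g(3.29) = 1.7152890
s2 = 3.2900000 − 1.7152890·(3.2900000 − 2.9300000) / (1.7152890 − (-7.8782430)) = 3.2900000 − (0.6175040)/(9.5935320) = 3.2256333
g(3.2256333) = -0.1797404
s3 = 3.2256333 − (-0.1797404)·(3.2256333 − 3.2900000) / (-0.1797404 − 1.7152890) = 3.2256333 − (0.0115693)/(-1.8950294) = 3.2317384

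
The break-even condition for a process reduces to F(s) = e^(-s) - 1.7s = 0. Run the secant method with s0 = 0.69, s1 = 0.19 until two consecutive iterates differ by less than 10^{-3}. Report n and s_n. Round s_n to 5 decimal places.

n = 4, s_n = 0.39592

F(0.69) = -0.6714239, F(0.19) = 0.5039591
s2 = 0.1900000 − 0.5039591·(-0.5000000)/(1.1753831) = 0.4043808;  |Δ| = 0.2143808
F(0.4043808) = -0.0200574
s3 = 0.4043808 − (-0.0200574)·(0.2143808)/(-0.5240166) = 0.3961751;  |Δ| = 0.0082057
F(0.3961751) = -0.0006088
s4 = 0.3961751 − (-0.0006088)·(-0.0082057)/(0.0194487) = 0.3959182;  |Δ| = 0.0002569
|s4 − s3| = 0.0002569 < 10^{-3}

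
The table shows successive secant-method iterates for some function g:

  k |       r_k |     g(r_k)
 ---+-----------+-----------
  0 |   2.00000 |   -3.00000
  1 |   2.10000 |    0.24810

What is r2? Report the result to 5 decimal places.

r2 = 2.10000 − 0.24810·(2.10000 − 2.00000) / (0.24810 − (-3.00000))
   = 2.10000 − (0.0248100)/(3.2481000) = 2.0923617

2.09236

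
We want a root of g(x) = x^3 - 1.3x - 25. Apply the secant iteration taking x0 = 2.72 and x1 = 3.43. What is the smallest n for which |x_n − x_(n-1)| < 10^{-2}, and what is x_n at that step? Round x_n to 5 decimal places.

n = 4, x_n = 3.07217

g(2.72) = -8.4123520, g(3.43) = 10.8946070
x2 = 3.4300000 − 10.8946070·(0.7100000)/(19.3069590) = 3.0293584;  |Δ| = 0.4006416
g(3.0293584) = -1.1377066
x3 = 3.0293584 − (-1.1377066)·(-0.4006416)/(-12.0323136) = 3.0672408;  |Δ| = 0.0378824
g(3.0672408) = -0.1309162
x4 = 3.0672408 − (-0.1309162)·(0.0378824)/(1.0067904) = 3.0721667;  |Δ| = 0.0049260
|x4 − x3| = 0.0049260 < 10^{-2}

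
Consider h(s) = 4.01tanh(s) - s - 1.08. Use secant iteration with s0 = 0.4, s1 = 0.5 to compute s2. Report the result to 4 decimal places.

0.3810

h(0.4) = 0.043595, h(0.5) = 0.273090
s2 = 0.500000 − 0.273090·(0.500000 − 0.400000) / (0.273090 − 0.043595) = 0.500000 − (0.027309)/(0.229494) = 0.381004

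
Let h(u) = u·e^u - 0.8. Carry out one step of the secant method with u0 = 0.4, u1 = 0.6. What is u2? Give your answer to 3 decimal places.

0.482

h(0.4) = -0.20327, h(0.6) = 0.29327
u2 = 0.60000 − 0.29327·(0.60000 − 0.40000) / (0.29327 − (-0.20327)) = 0.60000 − (0.05865)/(0.49654) = 0.48187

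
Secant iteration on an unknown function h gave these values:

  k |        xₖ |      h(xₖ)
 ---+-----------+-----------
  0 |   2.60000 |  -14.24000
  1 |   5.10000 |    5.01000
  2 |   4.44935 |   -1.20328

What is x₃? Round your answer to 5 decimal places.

x₃ = 4.44935 − (-1.20328)·(4.44935 − 5.10000) / (-1.20328 − 5.01000)
   = 4.44935 − (0.7829141)/(-6.2132800) = 4.5753566

4.57536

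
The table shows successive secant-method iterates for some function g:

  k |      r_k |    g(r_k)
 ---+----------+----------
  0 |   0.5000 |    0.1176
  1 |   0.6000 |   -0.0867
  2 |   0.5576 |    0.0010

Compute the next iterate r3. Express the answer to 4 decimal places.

r3 = 0.5576 − 0.0010·(0.5576 − 0.6000) / (0.0010 − (-0.0867))
   = 0.5576 − (-0.000042)/(0.087700) = 0.558083

0.5581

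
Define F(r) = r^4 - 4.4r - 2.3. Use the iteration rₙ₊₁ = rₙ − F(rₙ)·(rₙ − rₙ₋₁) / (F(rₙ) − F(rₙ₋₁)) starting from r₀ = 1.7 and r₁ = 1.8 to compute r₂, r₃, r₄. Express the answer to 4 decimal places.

F(1.7) = -1.427900, F(1.8) = 0.277600
r₂ = 1.800000 − 0.277600·(1.800000 − 1.700000) / (0.277600 − (-1.427900)) = 1.800000 − (0.027760)/(1.705500) = 1.783723
F(1.783723) = -0.025367
r₃ = 1.783723 − (-0.025367)·(1.783723 − 1.800000) / (-0.025367 − 0.277600) = 1.783723 − (0.000413)/(-0.302967) = 1.785086
F(1.785086) = -0.000391
r₄ = 1.785086 − (-0.000391)·(1.785086 − 1.783723) / (-0.000391 − (-0.025367)) = 1.785086 − (-0.000001)/(0.024976) = 1.785107

1.7837, 1.7851, 1.7851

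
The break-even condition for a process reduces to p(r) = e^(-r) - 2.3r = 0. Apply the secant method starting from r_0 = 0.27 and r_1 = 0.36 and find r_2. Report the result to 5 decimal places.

0.31699

p(0.27) = 0.1423795, p(0.36) = -0.1303237
r_2 = 0.3600000 − (-0.1303237)·(0.3600000 − 0.2700000) / (-0.1303237 − 0.1423795) = 0.3600000 − (-0.0117291)/(-0.2727032) = 0.3169894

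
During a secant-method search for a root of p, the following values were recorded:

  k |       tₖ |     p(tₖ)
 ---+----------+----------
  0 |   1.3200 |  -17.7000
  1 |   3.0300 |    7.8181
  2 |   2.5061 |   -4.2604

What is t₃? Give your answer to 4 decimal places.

2.6909

t₃ = 2.5061 − (-4.2604)·(2.5061 − 3.0300) / (-4.2604 − 7.8181)
   = 2.5061 − (2.232024)/(-12.078500) = 2.690893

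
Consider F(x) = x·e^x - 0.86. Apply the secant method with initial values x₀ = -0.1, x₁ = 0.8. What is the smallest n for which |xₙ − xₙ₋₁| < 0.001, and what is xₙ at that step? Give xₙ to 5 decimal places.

n = 6, xₙ = 0.51424

F(-0.1) = -0.9504837, F(0.8) = 0.9204327
x₂ = 0.8000000 − 0.9204327·(0.9000000)/(1.8709165) = 0.3572280;  |Δ| = 0.4427720
F(0.3572280) = -0.3493920
x₃ = 0.3572280 − (-0.3493920)·(-0.4427720)/(-1.2698247) = 0.4790566;  |Δ| = 0.1218286
F(0.4790566) = -0.0865389
x₄ = 0.4790566 − (-0.0865389)·(0.1218286)/(0.2628531) = 0.5191661;  |Δ| = 0.0401095
F(0.5191661) = 0.0125239
x₅ = 0.5191661 − 0.0125239·(0.0401095)/(0.0990628) = 0.5140953;  |Δ| = 0.0050708
F(0.5140953) = -0.0003683
x₆ = 0.5140953 − (-0.0003683)·(-0.0050708)/(-0.0128922) = 0.5142402;  |Δ| = 0.0001449
|x₆ − x₅| = 0.0001449 < 0.001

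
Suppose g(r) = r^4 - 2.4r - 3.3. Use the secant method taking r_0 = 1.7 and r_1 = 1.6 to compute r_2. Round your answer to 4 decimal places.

g(1.7) = 0.972100, g(1.6) = -0.586400
r_2 = 1.600000 − (-0.586400)·(1.600000 − 1.700000) / (-0.586400 − 0.972100) = 1.600000 − (0.058640)/(-1.558500) = 1.637626

1.6376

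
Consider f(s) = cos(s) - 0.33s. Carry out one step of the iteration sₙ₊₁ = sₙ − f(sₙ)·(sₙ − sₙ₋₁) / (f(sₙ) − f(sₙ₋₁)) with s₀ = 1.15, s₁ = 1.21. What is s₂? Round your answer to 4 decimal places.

f(1.15) = 0.028987, f(1.21) = -0.046281
s₂ = 1.210000 − (-0.046281)·(1.210000 − 1.150000) / (-0.046281 − 0.028987) = 1.210000 − (-0.002777)/(-0.075268) = 1.173107

1.1731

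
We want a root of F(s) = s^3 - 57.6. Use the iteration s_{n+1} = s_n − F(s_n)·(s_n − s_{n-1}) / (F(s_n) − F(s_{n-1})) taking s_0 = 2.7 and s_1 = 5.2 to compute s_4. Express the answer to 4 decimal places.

3.8738

F(2.7) = -37.917000, F(5.2) = 83.008000
s_2 = 5.200000 − 83.008000·(5.200000 − 2.700000) / (83.008000 − (-37.917000)) = 5.200000 − (207.520000)/(120.925000) = 3.483895
F(3.483895) = -15.314140
s_3 = 3.483895 − (-15.314140)·(3.483895 − 5.200000) / (-15.314140 − 83.008000) = 3.483895 − (26.280673)/(-98.322140) = 3.751186
F(3.751186) = -4.815554
s_4 = 3.751186 − (-4.815554)·(3.751186 − 3.483895) / (-4.815554 − (-15.314140)) = 3.751186 − (-1.287157)/(10.498586) = 3.873789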